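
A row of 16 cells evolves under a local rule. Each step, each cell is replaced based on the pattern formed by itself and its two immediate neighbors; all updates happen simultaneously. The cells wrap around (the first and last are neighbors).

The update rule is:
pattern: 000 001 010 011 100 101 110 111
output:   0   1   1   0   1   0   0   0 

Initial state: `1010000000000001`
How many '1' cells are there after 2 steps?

5

0011000000000010
0100100000000111
count of 1: 5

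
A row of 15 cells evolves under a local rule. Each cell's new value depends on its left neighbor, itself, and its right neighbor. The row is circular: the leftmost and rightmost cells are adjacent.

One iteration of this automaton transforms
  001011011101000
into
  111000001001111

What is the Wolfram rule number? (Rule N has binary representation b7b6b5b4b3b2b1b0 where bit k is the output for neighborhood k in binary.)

position 8: 111 → 1  (bit 7 = 1)
position 5: 110 → 0  (bit 6 = 0)
position 3: 101 → 0  (bit 5 = 0)
position 12: 100 → 1  (bit 4 = 1)
position 4: 011 → 0  (bit 3 = 0)
position 2: 010 → 1  (bit 2 = 1)
position 1: 001 → 1  (bit 1 = 1)
position 0: 000 → 1  (bit 0 = 1)
bits b7..b0 = 10010111 = 151

151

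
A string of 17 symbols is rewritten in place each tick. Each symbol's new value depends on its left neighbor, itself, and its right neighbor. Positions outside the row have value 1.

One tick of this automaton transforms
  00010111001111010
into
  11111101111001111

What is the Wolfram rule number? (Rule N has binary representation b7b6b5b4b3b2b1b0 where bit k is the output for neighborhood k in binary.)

position 6: 111 → 0  (bit 7 = 0)
position 7: 110 → 1  (bit 6 = 1)
position 4: 101 → 1  (bit 5 = 1)
position 0: 100 → 1  (bit 4 = 1)
position 5: 011 → 1  (bit 3 = 1)
position 3: 010 → 1  (bit 2 = 1)
position 2: 001 → 1  (bit 1 = 1)
position 1: 000 → 1  (bit 0 = 1)
bits b7..b0 = 01111111 = 127

127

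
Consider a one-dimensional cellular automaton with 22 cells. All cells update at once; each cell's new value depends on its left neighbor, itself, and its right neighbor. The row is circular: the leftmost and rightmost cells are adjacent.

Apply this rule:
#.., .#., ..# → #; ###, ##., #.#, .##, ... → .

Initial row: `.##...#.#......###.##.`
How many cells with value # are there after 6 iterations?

9

#..#.##.##....#......#
.###......#..###....#.
#...#....####...#..###
.#.###..#....#.####...
##....####..##.....#..
..#..#....##..#...####
count of #: 9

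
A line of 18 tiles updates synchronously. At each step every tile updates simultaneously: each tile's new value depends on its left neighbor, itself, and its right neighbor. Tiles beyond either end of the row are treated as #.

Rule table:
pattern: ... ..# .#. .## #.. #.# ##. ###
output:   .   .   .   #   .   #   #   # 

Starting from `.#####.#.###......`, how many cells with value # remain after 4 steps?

12

#######.####......
############......
############......  (fixed point — unchanged through step 4)
count of #: 12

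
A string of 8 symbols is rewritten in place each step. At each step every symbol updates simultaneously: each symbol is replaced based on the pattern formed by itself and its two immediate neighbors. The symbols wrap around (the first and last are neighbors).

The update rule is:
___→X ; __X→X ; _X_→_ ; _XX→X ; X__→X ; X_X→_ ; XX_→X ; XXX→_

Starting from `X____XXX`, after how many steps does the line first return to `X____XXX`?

2

XXXXXX__
X____XXX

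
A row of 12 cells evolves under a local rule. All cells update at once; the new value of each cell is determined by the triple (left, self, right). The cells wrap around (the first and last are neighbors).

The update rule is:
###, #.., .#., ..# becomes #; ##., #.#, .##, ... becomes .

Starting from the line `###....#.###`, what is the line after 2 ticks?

#..###..##.#

tick 1: ##.#..##..##
tick 2: #..###..##.#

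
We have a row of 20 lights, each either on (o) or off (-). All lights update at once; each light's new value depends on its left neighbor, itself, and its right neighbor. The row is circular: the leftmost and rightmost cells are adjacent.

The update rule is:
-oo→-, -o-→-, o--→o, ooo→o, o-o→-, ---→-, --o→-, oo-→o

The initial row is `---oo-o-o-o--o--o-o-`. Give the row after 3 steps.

step 1: ----o------o--o----o
step 2: o----o------o--o----
step 3: -o----o------o--o---

-o----o------o--o---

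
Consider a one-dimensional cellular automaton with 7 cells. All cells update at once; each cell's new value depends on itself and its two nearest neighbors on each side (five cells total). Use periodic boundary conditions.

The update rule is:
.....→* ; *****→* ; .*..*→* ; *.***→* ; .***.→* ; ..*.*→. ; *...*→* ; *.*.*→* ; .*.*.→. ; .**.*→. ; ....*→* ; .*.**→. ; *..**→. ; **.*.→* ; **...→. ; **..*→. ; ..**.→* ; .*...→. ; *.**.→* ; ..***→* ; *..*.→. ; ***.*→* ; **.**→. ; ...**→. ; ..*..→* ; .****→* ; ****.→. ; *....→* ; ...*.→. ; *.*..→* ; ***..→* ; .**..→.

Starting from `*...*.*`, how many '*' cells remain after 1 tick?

2

..*...*
count of *: 2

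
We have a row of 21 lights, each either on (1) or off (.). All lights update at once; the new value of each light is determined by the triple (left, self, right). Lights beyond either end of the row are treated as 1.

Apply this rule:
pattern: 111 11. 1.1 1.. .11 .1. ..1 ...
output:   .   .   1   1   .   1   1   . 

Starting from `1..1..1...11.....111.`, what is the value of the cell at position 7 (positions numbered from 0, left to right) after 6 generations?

.1111111.1..1...1...1
1.......111111.111.1.
.1.....1......1...111
111...111....111.1...
...1.1...1..1...111.1
1.11111.111111.1...1.
position 7 holds .

.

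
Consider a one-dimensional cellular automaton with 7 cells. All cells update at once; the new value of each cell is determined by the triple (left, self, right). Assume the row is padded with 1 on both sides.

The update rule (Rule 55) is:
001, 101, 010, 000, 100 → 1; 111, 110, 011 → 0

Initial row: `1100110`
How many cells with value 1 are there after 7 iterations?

3

0011001
1100110  (repeats iteration 0; period 2)
iteration 7: 0011001
count of 1: 3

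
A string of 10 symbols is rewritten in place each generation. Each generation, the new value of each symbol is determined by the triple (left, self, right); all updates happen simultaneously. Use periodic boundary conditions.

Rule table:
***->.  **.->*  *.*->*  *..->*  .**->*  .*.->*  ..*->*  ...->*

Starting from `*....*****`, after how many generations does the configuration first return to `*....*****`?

2

generation 1: ******....
generation 2: *....*****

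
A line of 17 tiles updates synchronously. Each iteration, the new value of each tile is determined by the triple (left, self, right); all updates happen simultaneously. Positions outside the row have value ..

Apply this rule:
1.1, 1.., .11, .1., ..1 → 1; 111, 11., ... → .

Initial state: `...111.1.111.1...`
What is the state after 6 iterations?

..11..1111..111..
.11.111...111..1.
11.11..1.11..1111
1.11.11111.111...
111.11....11..1..
1..11.1..11.1111.

1..11.1..11.1111.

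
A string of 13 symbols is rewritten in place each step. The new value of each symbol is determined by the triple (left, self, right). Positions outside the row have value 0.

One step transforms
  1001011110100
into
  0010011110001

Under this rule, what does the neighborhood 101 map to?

0

At position 4 the neighborhood is 101; the next row has 0 there.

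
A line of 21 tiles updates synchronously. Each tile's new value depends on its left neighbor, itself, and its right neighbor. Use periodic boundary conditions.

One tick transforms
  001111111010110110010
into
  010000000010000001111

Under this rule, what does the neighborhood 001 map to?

1

At position 1 the neighborhood is 001; the next row has 1 there.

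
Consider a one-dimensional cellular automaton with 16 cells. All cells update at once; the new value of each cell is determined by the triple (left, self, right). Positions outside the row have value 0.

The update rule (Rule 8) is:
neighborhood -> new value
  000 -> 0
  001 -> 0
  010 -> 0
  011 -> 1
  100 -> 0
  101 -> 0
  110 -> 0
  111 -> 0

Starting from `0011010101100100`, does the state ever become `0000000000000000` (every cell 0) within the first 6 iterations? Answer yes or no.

yes

0010000001000000
0000000000000000
all cells are 0 at iteration 2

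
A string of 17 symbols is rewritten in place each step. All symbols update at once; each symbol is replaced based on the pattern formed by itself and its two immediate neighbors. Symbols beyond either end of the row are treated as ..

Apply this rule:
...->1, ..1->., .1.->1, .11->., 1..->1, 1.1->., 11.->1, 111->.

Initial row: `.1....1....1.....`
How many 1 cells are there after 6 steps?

.1111.1111.111111
....1....1......1
111.1111.111111.1
..1....1......1.1
1.1111.111111.1.1
1....1......1.1.1
count of 1: 5

5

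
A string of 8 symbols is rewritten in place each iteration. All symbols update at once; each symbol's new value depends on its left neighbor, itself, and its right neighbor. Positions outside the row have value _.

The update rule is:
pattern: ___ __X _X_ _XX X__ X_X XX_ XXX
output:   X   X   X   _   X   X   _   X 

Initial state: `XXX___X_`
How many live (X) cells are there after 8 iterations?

iteration 1: _X_XXXXX
iteration 2: XXX_XXX_
iteration 3: _X_X_X_X
iteration 4: XXXXXXXX
iteration 5: _XXXXXX_
iteration 6: X_XXXX_X
iteration 7: XX_XX_XX
iteration 8: __X__X__
count of X: 2

2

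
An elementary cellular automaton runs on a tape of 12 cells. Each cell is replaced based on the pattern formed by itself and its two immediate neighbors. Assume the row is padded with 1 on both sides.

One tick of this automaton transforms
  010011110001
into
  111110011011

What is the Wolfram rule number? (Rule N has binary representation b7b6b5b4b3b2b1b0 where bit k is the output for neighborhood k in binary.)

position 5: 111 → 0  (bit 7 = 0)
position 7: 110 → 1  (bit 6 = 1)
position 0: 101 → 1  (bit 5 = 1)
position 2: 100 → 1  (bit 4 = 1)
position 4: 011 → 1  (bit 3 = 1)
position 1: 010 → 1  (bit 2 = 1)
position 3: 001 → 1  (bit 1 = 1)
position 9: 000 → 0  (bit 0 = 0)
bits b7..b0 = 01111110 = 126

126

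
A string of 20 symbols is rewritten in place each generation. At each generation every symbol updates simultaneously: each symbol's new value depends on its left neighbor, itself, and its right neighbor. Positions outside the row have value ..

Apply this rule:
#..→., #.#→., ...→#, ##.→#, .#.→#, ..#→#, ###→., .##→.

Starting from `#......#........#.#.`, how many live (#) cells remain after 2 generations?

4

#.######.########.#.
#......#........#.#.
count of #: 4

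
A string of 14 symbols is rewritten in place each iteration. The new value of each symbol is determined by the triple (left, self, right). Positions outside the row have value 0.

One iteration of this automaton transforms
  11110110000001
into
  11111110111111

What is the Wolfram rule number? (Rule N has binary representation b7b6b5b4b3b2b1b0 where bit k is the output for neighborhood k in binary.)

239

position 1: 111 → 1  (bit 7 = 1)
position 3: 110 → 1  (bit 6 = 1)
position 4: 101 → 1  (bit 5 = 1)
position 7: 100 → 0  (bit 4 = 0)
position 0: 011 → 1  (bit 3 = 1)
position 13: 010 → 1  (bit 2 = 1)
position 12: 001 → 1  (bit 1 = 1)
position 8: 000 → 1  (bit 0 = 1)
bits b7..b0 = 11101111 = 239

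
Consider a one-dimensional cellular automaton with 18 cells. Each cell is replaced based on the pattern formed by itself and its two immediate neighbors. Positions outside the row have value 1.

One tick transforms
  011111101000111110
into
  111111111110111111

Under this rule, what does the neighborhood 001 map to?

At position 11 the neighborhood is 001; the next row has 0 there.

0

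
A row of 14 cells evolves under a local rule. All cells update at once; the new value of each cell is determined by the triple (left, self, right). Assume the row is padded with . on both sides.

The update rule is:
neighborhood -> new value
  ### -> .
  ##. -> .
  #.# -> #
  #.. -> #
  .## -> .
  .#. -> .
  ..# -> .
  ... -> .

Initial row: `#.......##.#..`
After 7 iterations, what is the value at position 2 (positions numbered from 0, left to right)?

.

.#........#.#.
..#........#.#
...#........#.
....#........#
.....#........
......#.......
.......#......
position 2 holds .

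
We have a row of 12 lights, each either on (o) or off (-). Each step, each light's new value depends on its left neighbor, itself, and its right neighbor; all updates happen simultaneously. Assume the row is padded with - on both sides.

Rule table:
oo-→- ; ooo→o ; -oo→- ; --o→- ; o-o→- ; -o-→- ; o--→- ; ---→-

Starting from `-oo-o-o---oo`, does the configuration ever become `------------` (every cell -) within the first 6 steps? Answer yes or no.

------------
all cells are - at step 1

yes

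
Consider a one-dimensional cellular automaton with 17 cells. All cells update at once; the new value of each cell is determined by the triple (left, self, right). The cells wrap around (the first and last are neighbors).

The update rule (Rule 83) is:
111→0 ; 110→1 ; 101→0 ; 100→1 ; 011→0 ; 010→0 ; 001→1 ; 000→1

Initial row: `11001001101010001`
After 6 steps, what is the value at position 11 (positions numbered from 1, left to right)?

step 1: 01110110100001110
step 2: 10010010011110011
step 3: 11101101100011100
step 4: 00100100111100111
step 5: 11011011000111001
step 6: 01001001111001110
position 11 holds 1

1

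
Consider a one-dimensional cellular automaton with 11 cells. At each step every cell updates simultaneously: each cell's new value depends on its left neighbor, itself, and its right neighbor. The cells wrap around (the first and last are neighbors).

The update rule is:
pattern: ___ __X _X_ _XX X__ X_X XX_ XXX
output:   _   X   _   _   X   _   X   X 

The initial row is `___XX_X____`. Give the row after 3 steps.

__X_X__X___
_X___XX_X__
X_X_X_X__X_

X_X_X_X__X_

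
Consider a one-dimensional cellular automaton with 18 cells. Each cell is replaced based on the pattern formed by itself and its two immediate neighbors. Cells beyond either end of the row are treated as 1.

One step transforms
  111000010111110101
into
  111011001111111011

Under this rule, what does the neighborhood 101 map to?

At position 8 the neighborhood is 101; the next row has 1 there.

1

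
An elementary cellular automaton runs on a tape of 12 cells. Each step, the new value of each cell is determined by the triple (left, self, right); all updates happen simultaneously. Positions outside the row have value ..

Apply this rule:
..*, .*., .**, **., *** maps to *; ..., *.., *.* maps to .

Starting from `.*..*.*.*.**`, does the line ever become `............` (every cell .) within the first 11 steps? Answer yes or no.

no

**.**.*.*.**
**.**.*.*.**  (fixed point — unchanged through step 11)
step 11 is **.**.*.*.**, still not uniform .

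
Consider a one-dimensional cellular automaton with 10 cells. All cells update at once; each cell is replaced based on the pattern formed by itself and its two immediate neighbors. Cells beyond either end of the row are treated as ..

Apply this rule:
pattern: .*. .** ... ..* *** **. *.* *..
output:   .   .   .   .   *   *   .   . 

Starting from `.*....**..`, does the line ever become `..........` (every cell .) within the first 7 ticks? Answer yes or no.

.......*..
..........
all cells are . at tick 2

yes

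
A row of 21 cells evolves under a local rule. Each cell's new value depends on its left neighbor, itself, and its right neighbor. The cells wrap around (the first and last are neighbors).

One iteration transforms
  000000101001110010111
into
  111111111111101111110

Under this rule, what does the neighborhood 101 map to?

At position 7 the neighborhood is 101; the next row has 1 there.

1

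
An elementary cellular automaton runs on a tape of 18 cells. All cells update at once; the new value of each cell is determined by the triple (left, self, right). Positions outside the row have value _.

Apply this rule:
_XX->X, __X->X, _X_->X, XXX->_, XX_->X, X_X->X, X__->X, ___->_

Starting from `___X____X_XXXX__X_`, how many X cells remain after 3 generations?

13

__XXX__XXXX__XXXXX
_XX_XXXX__XXXX___X
XXXXX__XXXX__XX_XX
count of X: 13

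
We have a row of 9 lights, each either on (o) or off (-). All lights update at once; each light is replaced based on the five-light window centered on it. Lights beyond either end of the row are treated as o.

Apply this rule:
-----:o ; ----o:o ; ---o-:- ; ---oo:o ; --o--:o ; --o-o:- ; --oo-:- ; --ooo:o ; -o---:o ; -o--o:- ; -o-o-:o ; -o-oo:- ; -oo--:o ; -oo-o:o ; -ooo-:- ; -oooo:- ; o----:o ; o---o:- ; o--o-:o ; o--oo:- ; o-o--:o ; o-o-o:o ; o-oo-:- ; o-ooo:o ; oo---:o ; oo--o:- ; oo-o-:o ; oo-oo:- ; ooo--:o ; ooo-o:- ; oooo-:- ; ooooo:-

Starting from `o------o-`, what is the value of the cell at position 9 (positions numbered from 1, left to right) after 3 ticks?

o

oooooo---
-----oo-o
ooooo-o-o
position 9 holds o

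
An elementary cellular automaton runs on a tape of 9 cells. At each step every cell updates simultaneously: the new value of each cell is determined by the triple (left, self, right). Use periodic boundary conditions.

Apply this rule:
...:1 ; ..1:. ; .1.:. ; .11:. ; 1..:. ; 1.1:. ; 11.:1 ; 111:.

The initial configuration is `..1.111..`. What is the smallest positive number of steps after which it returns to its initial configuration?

1.....1.1
1.111....
....1.11.
111....1.
..1.11...
1....1.11
1.11.....
...1.111.
11.....1.
.1.111...
.....1.11
.111....1
...1.11..
11....1.1
.1.11....
....1.111
.11.....1
..1.111..

18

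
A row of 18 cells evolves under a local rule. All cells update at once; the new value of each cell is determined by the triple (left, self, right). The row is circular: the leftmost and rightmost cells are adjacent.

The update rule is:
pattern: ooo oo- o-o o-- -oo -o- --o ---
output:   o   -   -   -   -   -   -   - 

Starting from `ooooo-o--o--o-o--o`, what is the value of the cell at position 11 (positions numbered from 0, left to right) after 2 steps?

oooo--------------
-oo---------------
position 11 holds -

-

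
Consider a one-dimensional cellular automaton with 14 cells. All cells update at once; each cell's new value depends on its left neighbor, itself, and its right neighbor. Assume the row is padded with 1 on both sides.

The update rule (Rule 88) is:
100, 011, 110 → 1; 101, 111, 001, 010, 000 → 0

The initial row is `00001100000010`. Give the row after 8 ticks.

tick 1: 10001110000000
tick 2: 11001011000000
tick 3: 01100011100000
tick 4: 01110010110000
tick 5: 01011000111000
tick 6: 00011100101100
tick 7: 10010110001110
tick 8: 11000111001010

11000111001010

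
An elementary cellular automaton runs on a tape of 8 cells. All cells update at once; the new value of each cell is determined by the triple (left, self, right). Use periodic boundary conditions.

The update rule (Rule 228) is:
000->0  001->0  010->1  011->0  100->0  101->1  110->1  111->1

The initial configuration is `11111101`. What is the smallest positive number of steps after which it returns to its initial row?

8

step 1: 11111110
step 2: 01111111
step 3: 10111111
step 4: 11011111
step 5: 11101111
step 6: 11110111
step 7: 11111011
step 8: 11111101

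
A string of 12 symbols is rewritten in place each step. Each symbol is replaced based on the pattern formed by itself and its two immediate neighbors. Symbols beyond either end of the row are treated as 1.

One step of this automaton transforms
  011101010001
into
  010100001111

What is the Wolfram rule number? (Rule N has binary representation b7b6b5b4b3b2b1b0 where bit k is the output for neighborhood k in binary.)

position 2: 111 → 0  (bit 7 = 0)
position 3: 110 → 1  (bit 6 = 1)
position 0: 101 → 0  (bit 5 = 0)
position 8: 100 → 1  (bit 4 = 1)
position 1: 011 → 1  (bit 3 = 1)
position 5: 010 → 0  (bit 2 = 0)
position 10: 001 → 1  (bit 1 = 1)
position 9: 000 → 1  (bit 0 = 1)
bits b7..b0 = 01011011 = 91

91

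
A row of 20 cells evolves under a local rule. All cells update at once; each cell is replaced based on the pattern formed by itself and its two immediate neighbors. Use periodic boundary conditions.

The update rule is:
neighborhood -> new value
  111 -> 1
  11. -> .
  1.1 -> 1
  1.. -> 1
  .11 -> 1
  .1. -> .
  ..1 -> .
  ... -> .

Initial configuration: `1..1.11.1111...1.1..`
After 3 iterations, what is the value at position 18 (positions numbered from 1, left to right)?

.

.1..11.1111.1...1.1.
..1.1.1111.1.1...1.1
1..1.1111.1.1.1...1.
position 18 holds .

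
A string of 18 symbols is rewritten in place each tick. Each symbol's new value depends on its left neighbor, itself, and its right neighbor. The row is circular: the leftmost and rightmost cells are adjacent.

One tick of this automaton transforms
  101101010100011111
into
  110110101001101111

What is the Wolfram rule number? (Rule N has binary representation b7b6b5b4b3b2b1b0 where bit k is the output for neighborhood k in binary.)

position 14: 111 → 1  (bit 7 = 1)
position 0: 110 → 1  (bit 6 = 1)
position 1: 101 → 1  (bit 5 = 1)
position 10: 100 → 0  (bit 4 = 0)
position 2: 011 → 0  (bit 3 = 0)
position 5: 010 → 0  (bit 2 = 0)
position 12: 001 → 1  (bit 1 = 1)
position 11: 000 → 1  (bit 0 = 1)
bits b7..b0 = 11100011 = 227

227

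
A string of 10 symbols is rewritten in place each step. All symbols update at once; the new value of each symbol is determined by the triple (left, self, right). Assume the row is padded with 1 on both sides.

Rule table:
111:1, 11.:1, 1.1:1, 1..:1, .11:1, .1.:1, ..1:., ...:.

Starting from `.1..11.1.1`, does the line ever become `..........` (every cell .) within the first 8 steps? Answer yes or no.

no

111.111111
1111111111
1111111111  (fixed point — unchanged through step 8)
step 8 is 1111111111, still not uniform .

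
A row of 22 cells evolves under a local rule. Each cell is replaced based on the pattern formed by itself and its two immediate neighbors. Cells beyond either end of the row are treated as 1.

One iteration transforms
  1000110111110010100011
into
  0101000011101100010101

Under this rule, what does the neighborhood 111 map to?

1

At position 8 the neighborhood is 111; the next row has 1 there.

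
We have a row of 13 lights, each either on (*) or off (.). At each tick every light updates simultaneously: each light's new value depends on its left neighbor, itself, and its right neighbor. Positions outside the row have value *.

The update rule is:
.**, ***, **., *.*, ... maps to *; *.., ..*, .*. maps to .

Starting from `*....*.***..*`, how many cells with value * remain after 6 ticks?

9

*.**..****..*
****..****..*
****..****..*  (fixed point — unchanged through tick 6)
count of *: 9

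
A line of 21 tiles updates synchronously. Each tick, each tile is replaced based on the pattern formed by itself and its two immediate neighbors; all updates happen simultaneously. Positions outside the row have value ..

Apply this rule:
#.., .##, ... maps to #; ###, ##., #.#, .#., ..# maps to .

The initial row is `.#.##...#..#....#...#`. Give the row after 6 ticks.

.##..#....#....##..##

...#.##..#..###..##..
##...#.#..#.#..#.#.##
#.##....#....#.....#.
..#.###..###..####..#
#...#..#.#..#.#...#..
.##..#....#....##..##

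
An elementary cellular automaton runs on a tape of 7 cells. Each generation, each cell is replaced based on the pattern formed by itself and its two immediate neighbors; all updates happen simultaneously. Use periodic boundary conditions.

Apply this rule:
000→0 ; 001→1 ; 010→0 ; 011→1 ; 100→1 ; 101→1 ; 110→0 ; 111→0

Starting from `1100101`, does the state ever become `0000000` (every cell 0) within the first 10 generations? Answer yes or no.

0011011
1110110
1001101
0111011
1100110
1011101
0110011
1101110
1011001
0110111
generation 10 is 0110111, still not uniform 0

no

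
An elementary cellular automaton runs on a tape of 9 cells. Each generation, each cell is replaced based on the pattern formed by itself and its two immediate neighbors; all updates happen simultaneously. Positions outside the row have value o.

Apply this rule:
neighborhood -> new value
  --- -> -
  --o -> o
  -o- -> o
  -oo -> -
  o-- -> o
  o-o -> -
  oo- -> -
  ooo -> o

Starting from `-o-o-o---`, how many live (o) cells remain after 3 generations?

-o-o-oo-o
-o-o-----
-o-oo---o
count of o: 4

4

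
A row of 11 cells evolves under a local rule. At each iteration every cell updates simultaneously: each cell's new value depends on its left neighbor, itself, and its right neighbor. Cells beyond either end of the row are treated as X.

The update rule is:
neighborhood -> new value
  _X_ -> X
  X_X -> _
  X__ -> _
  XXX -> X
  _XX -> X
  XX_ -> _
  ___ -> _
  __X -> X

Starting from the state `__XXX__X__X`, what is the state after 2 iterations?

_XX__XX__XX

_XXX__XX_XX
_XX__XX__XX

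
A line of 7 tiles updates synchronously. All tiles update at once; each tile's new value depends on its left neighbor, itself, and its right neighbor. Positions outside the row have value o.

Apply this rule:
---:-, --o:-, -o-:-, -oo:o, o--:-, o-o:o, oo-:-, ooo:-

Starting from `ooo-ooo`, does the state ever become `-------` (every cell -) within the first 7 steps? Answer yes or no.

---oo--
---o---
-------
all cells are - at step 3

yes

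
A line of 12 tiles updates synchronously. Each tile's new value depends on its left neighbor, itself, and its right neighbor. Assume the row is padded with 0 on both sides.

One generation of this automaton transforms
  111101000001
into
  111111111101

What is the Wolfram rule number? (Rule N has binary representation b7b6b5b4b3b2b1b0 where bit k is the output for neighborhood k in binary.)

253

position 1: 111 → 1  (bit 7 = 1)
position 3: 110 → 1  (bit 6 = 1)
position 4: 101 → 1  (bit 5 = 1)
position 6: 100 → 1  (bit 4 = 1)
position 0: 011 → 1  (bit 3 = 1)
position 5: 010 → 1  (bit 2 = 1)
position 10: 001 → 0  (bit 1 = 0)
position 7: 000 → 1  (bit 0 = 1)
bits b7..b0 = 11111101 = 253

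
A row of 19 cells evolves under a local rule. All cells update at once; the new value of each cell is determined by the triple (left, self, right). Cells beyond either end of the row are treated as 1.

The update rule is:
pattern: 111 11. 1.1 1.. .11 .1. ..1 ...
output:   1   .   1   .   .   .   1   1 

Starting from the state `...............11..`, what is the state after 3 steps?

.1.1111111111..1..1

.11111111111111...1
1.111111111111..11.
.1.1111111111..1..1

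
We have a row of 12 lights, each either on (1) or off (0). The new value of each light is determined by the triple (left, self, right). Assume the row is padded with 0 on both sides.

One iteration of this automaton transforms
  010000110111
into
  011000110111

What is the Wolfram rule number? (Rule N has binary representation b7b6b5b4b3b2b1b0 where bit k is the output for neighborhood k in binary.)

position 10: 111 → 1  (bit 7 = 1)
position 7: 110 → 1  (bit 6 = 1)
position 8: 101 → 0  (bit 5 = 0)
position 2: 100 → 1  (bit 4 = 1)
position 6: 011 → 1  (bit 3 = 1)
position 1: 010 → 1  (bit 2 = 1)
position 0: 001 → 0  (bit 1 = 0)
position 3: 000 → 0  (bit 0 = 0)
bits b7..b0 = 11011100 = 220

220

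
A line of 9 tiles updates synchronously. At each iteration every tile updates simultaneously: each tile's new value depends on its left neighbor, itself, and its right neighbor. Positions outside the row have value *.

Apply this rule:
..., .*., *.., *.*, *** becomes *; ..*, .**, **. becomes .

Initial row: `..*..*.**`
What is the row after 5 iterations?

*.**.**.*
.*..*..*.
***.**.**
**.*..*.*
*.***.**.

*.***.**.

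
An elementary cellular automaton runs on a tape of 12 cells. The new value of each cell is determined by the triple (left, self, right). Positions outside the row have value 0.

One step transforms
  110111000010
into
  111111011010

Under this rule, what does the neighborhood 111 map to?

At position 4 the neighborhood is 111; the next row has 1 there.

1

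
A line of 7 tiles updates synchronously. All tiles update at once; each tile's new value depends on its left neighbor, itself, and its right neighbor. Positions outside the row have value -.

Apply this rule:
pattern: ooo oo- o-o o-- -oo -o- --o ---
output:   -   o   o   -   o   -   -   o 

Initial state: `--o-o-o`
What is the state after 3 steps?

step 1: o--o-o-
step 2: ----o--
step 3: ooo---o

ooo---o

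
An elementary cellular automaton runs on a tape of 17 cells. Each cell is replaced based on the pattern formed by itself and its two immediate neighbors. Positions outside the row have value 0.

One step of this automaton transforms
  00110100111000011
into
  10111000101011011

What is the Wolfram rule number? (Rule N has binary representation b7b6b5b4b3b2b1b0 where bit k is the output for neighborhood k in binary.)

position 9: 111 → 0  (bit 7 = 0)
position 3: 110 → 1  (bit 6 = 1)
position 4: 101 → 1  (bit 5 = 1)
position 6: 100 → 0  (bit 4 = 0)
position 2: 011 → 1  (bit 3 = 1)
position 5: 010 → 0  (bit 2 = 0)
position 1: 001 → 0  (bit 1 = 0)
position 0: 000 → 1  (bit 0 = 1)
bits b7..b0 = 01101001 = 105

105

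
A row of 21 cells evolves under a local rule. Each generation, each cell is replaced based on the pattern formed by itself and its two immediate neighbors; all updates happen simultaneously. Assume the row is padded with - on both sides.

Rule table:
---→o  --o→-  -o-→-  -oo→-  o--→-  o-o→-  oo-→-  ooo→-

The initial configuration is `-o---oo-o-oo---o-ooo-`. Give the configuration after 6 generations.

---o---------o-------
oo---ooooooo---oooooo
---o---------o-------  (repeats generation 1; period 2)
generation 6: oo---ooooooo---oooooo

oo---ooooooo---oooooo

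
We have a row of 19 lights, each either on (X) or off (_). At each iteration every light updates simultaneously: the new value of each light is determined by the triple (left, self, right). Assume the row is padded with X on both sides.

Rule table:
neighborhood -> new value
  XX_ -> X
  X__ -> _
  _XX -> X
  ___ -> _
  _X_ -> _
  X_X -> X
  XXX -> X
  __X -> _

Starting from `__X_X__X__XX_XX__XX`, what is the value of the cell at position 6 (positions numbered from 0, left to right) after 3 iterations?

_

iteration 1: ___X______XXXXX__XX
iteration 2: __________XXXXX__XX
iteration 3: __________XXXXX__XX
position 6 holds _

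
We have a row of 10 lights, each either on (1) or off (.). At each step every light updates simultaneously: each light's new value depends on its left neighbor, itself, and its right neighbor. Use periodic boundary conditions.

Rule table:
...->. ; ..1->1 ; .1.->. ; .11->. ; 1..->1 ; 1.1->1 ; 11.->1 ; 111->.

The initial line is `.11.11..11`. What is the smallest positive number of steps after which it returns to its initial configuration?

20

1.11.111.1
11.11..11.
.11.111.11
1.11..11.1
11.111.11.
.11..11.11
1.111.11.1
11..11.11.
.111.11.11
1..11.11.1
111.11.11.
..11.11.11
11.11.11.1
.11.11.11.
1.11.11.11
11.11.11..
.11.11.111
1.11.11..1
11.11.111.
.11.11..11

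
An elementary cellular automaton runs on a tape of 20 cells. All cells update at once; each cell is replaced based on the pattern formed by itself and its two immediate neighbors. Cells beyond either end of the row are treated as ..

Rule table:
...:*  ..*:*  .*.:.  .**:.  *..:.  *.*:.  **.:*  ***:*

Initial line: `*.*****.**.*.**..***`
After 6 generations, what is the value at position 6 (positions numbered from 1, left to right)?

...****..*....*.*.**
***.***.*..***.....*
.**..**...*.**.****.
*.*.*.*.**...*..***.
.........*.**..*.**.
*********...*.*...*.
position 6 holds *

*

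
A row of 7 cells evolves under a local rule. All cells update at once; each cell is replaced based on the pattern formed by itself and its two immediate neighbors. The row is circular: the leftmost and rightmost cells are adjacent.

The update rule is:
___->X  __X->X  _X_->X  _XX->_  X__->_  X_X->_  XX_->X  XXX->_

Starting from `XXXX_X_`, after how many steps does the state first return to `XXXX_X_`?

2

___X_X_
XXXX_X_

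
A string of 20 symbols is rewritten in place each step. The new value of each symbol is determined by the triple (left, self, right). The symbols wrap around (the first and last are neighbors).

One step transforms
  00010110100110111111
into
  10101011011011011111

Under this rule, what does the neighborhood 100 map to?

1

At position 0 the neighborhood is 100; the next row has 1 there.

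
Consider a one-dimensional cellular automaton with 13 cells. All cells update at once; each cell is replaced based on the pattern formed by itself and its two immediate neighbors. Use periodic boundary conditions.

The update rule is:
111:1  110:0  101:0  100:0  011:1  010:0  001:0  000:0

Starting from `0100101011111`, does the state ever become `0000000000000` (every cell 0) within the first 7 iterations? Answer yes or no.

0000000011110
0000000011100
0000000011000
0000000010000
0000000000000
all cells are 0 at iteration 5

yes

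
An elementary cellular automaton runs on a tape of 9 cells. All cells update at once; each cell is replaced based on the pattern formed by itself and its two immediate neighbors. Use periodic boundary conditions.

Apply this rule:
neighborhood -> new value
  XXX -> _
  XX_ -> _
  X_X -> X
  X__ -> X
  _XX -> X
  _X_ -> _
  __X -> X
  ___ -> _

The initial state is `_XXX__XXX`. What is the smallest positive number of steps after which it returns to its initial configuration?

step 1: XX__XXX__
step 2: X_XXX__XX
step 3: _XX__XXX_
step 4: XX_XXX__X
step 5: __XX__XXX
step 6: XXX_XXX__
step 7: X__XX__XX
step 8: _XXX_XXX_
step 9: XX__XX__X
step 10: __XXX_XXX
step 11: XXX__XX__
step 12: X__XXX_XX
step 13: _XXX__XX_
step 14: XX__XXX_X
step 15: __XXX__XX
step 16: XXX__XXX_
step 17: X__XXX__X
step 18: _XXX__XXX

18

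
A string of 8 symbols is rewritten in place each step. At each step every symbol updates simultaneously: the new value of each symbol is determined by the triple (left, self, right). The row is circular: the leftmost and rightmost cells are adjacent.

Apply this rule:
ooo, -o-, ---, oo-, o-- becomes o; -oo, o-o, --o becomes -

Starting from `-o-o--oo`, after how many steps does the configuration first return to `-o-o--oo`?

-o-oo--o
-o--oo-o
-oo--o-o
--oo-o-o
o--o-o-o
oo-o-o--
-o-o-oo-
-o-o--oo

8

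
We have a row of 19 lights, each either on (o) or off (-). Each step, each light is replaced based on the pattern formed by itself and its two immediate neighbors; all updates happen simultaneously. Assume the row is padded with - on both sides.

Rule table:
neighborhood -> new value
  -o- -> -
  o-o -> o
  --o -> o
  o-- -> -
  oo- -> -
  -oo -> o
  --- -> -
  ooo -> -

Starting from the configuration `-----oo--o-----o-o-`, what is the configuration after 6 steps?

----oo--o-----o-o--
---oo--o-----o-o---
--oo--o-----o-o----
-oo--o-----o-o-----
oo--o-----o-o------
o--o-----o-o-------

o--o-----o-o-------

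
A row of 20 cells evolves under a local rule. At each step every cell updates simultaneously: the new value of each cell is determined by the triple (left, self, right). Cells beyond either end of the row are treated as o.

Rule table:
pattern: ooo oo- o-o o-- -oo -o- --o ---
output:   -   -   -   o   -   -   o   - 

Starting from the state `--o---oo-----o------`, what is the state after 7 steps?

step 1: oo-o-o--o---o-o----o
step 2: ------oo-o-o---o--o-
step 3: o----o------o-o-oo--
step 4: -o--o-o----o------oo
step 5: --oo---o--o-o----o--
step 6: oo--o-o-oo---o--o-oo
step 7: --oo------o-o-oo----

--oo------o-o-oo----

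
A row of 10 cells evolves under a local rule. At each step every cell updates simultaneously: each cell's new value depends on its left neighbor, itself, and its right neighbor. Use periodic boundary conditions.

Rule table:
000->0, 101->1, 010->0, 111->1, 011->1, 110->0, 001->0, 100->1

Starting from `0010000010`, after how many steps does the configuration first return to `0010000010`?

step 1: 0001000001
step 2: 1000100000
step 3: 0100010000
step 4: 0010001000
step 5: 0001000100
step 6: 0000100010
step 7: 0000010001
step 8: 1000001000
step 9: 0100000100
step 10: 0010000010

10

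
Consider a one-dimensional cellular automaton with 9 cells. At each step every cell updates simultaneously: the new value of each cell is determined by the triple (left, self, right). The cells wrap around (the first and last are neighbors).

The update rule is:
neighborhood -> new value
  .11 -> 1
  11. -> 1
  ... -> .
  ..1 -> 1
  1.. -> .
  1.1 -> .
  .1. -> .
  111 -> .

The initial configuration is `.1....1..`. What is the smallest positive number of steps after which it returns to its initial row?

1....1...
....1...1
...1...1.
..1...1..
.1...1...
1...1....
...1....1
..1....1.
.1....1..

9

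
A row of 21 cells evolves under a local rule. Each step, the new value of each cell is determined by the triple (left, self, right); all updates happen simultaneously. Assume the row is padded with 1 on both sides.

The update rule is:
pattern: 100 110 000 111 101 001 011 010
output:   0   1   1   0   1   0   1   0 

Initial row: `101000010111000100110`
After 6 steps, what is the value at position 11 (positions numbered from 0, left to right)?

1

110011001101010000111
010011001110100110100
100011001011000111000
101011000111010101010
110111010101101010101
011101101011110101011
position 11 holds 1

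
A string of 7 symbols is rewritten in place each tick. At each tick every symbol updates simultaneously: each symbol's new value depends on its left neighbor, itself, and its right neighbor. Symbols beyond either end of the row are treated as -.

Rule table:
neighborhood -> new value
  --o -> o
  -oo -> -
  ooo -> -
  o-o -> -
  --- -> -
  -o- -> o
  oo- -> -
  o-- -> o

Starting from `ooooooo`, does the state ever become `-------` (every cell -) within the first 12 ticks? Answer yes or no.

-------
all cells are - at tick 1

yes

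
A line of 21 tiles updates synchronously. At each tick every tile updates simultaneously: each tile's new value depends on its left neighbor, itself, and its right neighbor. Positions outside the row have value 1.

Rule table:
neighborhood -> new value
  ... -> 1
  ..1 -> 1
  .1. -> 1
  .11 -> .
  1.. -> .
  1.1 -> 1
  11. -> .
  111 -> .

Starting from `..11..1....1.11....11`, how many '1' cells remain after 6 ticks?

.1...11.11111...111..
11.11..1......11....1
..1...11.11111...111.
.11.11..1......11...1
1..1...11.11111...11.
..11.11..1......11..1
count of 1: 8

8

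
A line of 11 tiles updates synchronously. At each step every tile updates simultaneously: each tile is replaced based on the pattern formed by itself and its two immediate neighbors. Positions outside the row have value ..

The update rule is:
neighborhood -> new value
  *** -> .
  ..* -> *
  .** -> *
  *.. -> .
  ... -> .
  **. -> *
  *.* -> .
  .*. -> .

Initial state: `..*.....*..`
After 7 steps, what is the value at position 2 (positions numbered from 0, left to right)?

.

.*.....*...
*.....*....
.....*.....
....*......
...*.......
..*........
.*.........
position 2 holds .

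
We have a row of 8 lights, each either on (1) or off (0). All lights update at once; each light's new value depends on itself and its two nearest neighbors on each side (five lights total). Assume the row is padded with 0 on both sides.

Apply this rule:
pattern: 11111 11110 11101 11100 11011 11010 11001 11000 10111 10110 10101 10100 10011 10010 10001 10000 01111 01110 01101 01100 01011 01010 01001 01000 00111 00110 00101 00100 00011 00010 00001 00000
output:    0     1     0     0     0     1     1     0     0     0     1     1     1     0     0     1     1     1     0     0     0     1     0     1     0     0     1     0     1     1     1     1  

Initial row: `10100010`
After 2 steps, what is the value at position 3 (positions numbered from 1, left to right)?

1

step 1: 11110101
step 2: 01101111
position 3 holds 1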